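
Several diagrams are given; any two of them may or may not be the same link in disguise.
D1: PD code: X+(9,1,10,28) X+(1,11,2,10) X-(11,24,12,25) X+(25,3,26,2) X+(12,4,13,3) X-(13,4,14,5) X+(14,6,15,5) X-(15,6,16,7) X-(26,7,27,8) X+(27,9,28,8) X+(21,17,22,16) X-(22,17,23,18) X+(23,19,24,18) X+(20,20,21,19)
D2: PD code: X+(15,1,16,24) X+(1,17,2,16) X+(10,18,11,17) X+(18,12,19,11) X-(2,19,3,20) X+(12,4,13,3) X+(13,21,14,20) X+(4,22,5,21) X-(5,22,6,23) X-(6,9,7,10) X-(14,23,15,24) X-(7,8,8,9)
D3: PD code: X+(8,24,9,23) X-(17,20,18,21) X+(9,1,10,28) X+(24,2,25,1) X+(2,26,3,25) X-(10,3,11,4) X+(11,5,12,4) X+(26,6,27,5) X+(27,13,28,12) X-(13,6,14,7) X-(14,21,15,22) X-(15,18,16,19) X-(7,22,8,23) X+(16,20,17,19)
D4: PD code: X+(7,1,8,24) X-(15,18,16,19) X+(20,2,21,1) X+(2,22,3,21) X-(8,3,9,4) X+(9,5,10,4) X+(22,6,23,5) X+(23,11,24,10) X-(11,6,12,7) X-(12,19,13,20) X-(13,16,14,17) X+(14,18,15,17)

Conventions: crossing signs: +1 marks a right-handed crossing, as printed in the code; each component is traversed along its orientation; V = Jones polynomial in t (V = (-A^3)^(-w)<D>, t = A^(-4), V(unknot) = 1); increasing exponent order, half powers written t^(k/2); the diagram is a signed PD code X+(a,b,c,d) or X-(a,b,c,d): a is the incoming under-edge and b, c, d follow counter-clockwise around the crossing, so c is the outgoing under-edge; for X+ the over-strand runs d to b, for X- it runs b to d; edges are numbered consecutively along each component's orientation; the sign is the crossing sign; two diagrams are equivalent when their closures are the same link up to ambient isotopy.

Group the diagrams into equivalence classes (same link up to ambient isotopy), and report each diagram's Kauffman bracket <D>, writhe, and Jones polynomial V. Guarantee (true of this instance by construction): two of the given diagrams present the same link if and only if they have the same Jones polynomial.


classes: {D1} | {D2, D3, D4}
V(D1) = t + t^3 - t^4  [14 crossings, <D> = -A^-4 + 1 + A^8, w = +4]
V(D2) = t - t^2 + 2t^3 - t^4 + t^5 - t^6  (w +2, c 12, <D> = -A^-18 + A^-14 - A^-10 + 2A^-6 - A^-2 + A^2)
D3 (bracket -A^-18 + A^-14 - A^-10 + 2A^-6 - A^-2 + A^2; 14 crossings at w = +2): V = t - t^2 + 2t^3 - t^4 + t^5 - t^6
D4 (bracket -A^-18 + A^-14 - A^-10 + 2A^-6 - A^-2 + A^2; 12 crossings at w = +2): V = t - t^2 + 2t^3 - t^4 + t^5 - t^6
insight: 2 classes among 4 diagrams; unequal V(t) rules out equality


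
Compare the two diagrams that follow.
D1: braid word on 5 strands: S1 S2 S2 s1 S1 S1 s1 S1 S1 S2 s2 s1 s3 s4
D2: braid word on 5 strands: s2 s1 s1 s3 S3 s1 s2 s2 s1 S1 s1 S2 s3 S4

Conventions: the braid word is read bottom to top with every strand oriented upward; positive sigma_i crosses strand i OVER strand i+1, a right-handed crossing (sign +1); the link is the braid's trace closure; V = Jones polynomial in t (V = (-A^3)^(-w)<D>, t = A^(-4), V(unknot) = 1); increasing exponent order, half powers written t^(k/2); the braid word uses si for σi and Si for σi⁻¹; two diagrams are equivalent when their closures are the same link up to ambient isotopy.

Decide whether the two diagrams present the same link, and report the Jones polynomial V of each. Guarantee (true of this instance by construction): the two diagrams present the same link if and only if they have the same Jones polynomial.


equivalent: no
V(D1) = t^-5 + 2t^-3 + t^-1  (w -2, c 14, <D> = A^-2 + 2A^6 + A^14)
V(D2) = t^2 + 2t^4 - t^5 + 2t^6 - t^7 + t^8  (w +6, c 14, <D> = A^-14 - A^-10 + 2A^-6 - A^-2 + 2A^2 + A^10)
why: comparing 2 Jones polynomials yields 2 groups


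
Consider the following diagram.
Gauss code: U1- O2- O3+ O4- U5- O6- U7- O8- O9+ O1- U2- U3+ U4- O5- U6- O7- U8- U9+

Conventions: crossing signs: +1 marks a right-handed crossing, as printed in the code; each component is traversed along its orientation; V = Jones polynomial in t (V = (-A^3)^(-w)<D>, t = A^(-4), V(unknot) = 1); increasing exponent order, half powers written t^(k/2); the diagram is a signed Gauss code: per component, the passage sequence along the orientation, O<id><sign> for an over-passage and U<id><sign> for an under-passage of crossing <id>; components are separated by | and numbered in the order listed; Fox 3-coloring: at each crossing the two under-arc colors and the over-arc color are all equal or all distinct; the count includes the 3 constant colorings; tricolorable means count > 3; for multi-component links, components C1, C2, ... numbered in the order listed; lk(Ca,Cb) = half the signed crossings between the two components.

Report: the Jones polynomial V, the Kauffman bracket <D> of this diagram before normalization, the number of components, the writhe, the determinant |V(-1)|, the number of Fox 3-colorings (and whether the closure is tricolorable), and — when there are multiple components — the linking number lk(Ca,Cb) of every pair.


V = -t^-7 + t^-6 - t^-5 + t^-4 + t^-2
<D> = -A^-7 - A + A^5 - A^9 + A^13 (w = -5)
1 component over 9 crossings, w = -5
3 Fox colorings among 3^9, |V(-1)| = 5: not tricolorable
why: det 5 = |V(-1)|; not divisible by 3, so not tricolorable


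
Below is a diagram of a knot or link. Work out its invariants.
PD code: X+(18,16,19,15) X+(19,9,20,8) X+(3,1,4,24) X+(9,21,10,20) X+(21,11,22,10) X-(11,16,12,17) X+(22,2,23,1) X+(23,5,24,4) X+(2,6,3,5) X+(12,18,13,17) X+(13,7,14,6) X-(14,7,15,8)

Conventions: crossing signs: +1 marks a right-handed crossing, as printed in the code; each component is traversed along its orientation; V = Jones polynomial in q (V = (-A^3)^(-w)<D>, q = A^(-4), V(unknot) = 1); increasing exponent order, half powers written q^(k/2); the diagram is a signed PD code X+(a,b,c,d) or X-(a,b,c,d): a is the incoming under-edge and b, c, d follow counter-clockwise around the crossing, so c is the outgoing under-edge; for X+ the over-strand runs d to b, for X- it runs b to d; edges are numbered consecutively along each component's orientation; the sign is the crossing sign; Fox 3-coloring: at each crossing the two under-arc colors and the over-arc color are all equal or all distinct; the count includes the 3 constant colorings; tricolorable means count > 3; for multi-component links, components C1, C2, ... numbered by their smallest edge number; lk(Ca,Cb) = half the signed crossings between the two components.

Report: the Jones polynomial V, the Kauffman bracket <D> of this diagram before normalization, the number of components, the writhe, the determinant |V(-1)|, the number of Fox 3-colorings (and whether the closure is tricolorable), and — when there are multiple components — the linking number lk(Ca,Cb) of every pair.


V = q^2 + 2q^4 - 2q^5 + q^6 - 2q^7 + q^8
<D> = A^-8 - 2A^-4 + 1 - 2A^4 + 2A^8 + A^16 (w = +8)
1 component over 12 crossings, w = +8
27 Fox colorings among 3^12, |V(-1)| = 9: tricolorable
why: the span of V is 6, forcing >= 6 crossings in any diagram


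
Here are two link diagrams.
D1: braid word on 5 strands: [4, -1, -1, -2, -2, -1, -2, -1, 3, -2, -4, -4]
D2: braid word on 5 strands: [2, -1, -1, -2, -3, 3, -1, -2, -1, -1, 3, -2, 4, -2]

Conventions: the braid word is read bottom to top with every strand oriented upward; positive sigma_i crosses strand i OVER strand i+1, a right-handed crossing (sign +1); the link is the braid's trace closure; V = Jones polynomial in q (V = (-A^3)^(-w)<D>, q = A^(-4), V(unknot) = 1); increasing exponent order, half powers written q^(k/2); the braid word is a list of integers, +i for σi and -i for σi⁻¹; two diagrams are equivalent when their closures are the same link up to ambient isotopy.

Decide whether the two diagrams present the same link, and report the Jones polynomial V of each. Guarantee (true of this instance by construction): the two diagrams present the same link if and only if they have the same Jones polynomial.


same link: yes
V(D1) = -q^-8 + q^-5 + q^-3  [12 crossings, <D> = A^-12 + A^-4 - A^8, w = -8]
D2 (bracket A^-6 + A^2 - A^14; 14 crossings at w = -6): V = -q^-8 + q^-5 + q^-3
note: one V(q) for all 2 diagrams — one class (guaranteed)


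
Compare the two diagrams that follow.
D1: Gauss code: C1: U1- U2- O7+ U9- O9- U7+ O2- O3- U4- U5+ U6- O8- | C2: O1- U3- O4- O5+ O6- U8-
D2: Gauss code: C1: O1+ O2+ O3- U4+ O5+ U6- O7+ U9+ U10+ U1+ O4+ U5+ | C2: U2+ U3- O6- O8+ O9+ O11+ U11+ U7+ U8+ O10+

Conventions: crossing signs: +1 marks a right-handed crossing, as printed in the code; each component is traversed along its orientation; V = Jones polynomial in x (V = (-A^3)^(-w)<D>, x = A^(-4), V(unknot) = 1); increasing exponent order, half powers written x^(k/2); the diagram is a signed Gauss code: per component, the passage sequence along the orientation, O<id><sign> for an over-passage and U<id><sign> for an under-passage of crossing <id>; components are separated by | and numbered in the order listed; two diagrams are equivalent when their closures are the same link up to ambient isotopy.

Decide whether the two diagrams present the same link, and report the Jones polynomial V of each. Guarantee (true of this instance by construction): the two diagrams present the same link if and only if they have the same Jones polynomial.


equivalent: no
D1 (bracket A^-9 + A^-1 - A^3 + A^7; 9 crossings at w = -5): V = -x^(-11/2) + x^(-9/2) - x^(-7/2) - x^(-3/2)
V(D2) = -x^(3/2) - 2x^(7/2) + x^(9/2) - x^(11/2) + x^(13/2)  (w +7, c 11, <D> = -A^-5 + A^-1 - A^3 + 2A^7 + A^15)
key observation: 2 values of V(x) split the 2 diagrams


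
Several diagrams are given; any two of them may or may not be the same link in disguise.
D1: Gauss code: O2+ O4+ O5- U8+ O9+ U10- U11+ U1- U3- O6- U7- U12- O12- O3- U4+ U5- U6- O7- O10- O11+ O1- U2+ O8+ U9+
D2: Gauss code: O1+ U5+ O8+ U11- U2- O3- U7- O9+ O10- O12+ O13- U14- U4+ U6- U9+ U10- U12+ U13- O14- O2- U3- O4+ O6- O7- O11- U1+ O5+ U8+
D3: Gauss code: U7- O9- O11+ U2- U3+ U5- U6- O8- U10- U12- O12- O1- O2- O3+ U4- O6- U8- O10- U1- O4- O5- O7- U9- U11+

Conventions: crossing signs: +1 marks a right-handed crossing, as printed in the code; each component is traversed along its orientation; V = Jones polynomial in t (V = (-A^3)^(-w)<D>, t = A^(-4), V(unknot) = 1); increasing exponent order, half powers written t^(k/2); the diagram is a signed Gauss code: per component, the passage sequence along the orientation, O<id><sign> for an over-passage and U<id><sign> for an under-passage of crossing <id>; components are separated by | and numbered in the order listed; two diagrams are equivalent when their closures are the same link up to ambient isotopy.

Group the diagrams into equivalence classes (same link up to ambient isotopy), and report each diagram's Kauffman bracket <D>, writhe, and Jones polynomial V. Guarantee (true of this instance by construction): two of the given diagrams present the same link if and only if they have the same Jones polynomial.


equivalence classes: {D1, D2} | {D3}
D1 (bracket -A^-18 + A^-14 - A^-10 + 3A^-6 - A^-2 + A^2 - A^6; 12 crossings at w = -2): V = -t^-3 + t^-2 - t^-1 + 3 - t + t^2 - t^3
V(D2) = -t^-3 + t^-2 - t^-1 + 3 - t + t^2 - t^3  (w -2, c 14, <D> = -A^-18 + A^-14 - A^-10 + 3A^-6 - A^-2 + A^2 - A^6)
D3 (bracket A^-16 + A^-8 - A^-4 + 1 - A^4; 12 crossings at w = -8): V = -t^-7 + t^-6 - t^-5 + t^-4 + t^-2
key observation: V(t) takes 2 values over 3 diagrams, fixing the grouping


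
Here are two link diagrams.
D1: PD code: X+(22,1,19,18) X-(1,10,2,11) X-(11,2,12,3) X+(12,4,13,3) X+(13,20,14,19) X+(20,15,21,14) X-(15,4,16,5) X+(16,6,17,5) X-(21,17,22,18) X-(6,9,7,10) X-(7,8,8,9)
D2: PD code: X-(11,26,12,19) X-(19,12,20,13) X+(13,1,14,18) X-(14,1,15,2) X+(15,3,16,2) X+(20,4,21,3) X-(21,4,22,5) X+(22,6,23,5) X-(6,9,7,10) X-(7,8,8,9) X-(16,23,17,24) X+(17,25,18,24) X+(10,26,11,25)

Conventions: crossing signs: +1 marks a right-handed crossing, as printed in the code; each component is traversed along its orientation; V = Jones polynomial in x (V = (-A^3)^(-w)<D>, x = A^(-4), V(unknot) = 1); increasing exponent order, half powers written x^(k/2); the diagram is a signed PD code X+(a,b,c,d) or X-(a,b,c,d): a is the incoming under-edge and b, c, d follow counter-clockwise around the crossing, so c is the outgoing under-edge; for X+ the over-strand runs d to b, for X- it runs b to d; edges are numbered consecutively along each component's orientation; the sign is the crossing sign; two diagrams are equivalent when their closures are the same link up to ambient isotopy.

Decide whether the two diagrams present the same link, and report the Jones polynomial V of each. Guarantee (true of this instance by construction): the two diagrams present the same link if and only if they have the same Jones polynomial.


equivalent: no
D1 (bracket A^-13 + A^-5; 11 crossings at w = -1): V = -x^(1/2) - x^(5/2)
V(D2) = -x^(-1/2) - x^(1/2)  (w -1, c 13, <D> = A^-5 + A^-1)
key observation: 2 classes among 2 diagrams; unequal V(x) rules out equality


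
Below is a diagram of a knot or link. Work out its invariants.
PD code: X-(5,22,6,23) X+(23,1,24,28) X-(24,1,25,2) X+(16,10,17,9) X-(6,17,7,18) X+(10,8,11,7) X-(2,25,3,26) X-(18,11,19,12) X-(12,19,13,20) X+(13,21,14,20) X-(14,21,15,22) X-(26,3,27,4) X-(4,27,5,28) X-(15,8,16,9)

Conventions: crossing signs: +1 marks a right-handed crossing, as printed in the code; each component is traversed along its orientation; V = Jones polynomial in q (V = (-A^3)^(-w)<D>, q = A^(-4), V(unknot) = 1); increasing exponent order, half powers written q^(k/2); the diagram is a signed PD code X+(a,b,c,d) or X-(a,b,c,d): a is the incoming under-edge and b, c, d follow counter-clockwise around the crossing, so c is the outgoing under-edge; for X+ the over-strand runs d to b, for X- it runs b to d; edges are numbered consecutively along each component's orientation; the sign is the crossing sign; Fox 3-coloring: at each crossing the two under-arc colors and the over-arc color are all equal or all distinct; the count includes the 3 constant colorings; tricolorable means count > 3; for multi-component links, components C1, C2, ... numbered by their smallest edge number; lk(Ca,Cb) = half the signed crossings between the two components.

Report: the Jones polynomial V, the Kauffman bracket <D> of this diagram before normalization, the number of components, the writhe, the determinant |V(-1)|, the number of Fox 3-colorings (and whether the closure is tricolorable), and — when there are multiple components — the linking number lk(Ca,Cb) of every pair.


V(q) = q^-8 - 2q^-7 + q^-6 - 2q^-5 + 2q^-4 + q^-2
bracket: A^-10 + 2A^-2 - 2A^2 + A^6 - 2A^10 + A^14, w = -6
1 component, writhe -6, over 14 crossings
det 9, colorings 27 of 3^14 — tricolorable
observation: V spans 6 powers of q: at least 6 crossings in any diagram


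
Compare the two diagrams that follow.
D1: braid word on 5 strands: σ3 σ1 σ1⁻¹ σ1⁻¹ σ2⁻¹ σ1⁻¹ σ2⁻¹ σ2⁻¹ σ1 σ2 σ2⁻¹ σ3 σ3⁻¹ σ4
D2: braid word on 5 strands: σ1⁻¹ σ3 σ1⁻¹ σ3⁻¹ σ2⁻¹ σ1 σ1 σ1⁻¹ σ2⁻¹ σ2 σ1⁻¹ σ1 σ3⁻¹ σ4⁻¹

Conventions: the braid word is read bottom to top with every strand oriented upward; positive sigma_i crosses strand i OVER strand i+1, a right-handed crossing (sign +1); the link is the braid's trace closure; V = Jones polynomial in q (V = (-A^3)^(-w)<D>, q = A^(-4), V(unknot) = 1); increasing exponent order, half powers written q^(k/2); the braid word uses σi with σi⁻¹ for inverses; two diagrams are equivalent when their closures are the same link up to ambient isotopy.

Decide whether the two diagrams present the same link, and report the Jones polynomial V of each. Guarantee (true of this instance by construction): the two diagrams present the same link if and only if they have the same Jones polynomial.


equivalent: no
D1 (bracket A^-2 + A^6 - A^10; 14 crossings at w = -2): V = -q^-4 + q^-3 + q^-1
V(D2) = 1  (w -4, c 14, <D> = A^-12)
key observation: 2 values of V(q) split the 2 diagrams


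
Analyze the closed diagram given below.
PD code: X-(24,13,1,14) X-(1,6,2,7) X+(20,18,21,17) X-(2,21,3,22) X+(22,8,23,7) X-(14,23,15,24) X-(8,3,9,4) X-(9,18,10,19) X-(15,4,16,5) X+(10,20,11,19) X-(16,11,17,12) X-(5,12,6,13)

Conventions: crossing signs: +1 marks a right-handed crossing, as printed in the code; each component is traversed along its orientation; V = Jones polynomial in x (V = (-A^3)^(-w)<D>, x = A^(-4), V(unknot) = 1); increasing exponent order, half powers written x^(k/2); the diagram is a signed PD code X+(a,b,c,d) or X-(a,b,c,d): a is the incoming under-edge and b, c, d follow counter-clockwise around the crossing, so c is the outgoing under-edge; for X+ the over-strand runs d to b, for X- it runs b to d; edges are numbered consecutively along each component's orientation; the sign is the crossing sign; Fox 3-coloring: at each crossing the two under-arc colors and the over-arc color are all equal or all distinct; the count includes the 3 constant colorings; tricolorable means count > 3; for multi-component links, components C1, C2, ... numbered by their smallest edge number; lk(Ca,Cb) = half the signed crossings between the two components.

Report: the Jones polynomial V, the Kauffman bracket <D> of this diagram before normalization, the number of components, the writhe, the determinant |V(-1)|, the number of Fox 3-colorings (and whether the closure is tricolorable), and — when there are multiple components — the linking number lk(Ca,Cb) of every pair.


V(x) = x^-8 - 2x^-7 + x^-6 - 2x^-5 + 2x^-4 + x^-2
bracket: A^-10 + 2A^-2 - 2A^2 + A^6 - 2A^10 + A^14, w = -6
1 component, writhe -6, over 12 crossings
det 9, colorings 27 of 3^12 — tricolorable
observation: |V(-1)| = 9: so tricolorable, since 3 divides 9


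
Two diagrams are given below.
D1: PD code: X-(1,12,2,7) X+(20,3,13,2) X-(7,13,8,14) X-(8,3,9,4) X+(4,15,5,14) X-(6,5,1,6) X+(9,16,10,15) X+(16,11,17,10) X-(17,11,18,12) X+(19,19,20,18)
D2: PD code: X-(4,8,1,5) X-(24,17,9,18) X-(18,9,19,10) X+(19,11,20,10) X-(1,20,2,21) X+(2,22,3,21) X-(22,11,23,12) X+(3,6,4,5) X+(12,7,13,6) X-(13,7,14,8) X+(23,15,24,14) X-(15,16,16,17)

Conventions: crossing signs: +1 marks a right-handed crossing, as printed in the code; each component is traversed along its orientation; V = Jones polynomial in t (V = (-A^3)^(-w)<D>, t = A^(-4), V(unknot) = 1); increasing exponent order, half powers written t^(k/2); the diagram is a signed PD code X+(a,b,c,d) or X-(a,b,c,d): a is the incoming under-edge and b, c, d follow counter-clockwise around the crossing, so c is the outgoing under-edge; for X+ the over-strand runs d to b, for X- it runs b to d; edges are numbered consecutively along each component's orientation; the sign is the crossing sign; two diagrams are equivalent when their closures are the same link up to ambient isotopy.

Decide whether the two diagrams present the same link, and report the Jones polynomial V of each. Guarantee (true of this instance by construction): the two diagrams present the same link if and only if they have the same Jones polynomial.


equivalent: no
V(D1) = t^-2 + 2 + t^2  (w 0, c 10, <D> = A^-8 + 2 + A^8)
D2 (bracket A^-10 + 2A^-6 + A^-2; 12 crossings at w = -2): V = t^-1 + 2 + t
why: V(t) takes 2 values over 2 diagrams, fixing the grouping


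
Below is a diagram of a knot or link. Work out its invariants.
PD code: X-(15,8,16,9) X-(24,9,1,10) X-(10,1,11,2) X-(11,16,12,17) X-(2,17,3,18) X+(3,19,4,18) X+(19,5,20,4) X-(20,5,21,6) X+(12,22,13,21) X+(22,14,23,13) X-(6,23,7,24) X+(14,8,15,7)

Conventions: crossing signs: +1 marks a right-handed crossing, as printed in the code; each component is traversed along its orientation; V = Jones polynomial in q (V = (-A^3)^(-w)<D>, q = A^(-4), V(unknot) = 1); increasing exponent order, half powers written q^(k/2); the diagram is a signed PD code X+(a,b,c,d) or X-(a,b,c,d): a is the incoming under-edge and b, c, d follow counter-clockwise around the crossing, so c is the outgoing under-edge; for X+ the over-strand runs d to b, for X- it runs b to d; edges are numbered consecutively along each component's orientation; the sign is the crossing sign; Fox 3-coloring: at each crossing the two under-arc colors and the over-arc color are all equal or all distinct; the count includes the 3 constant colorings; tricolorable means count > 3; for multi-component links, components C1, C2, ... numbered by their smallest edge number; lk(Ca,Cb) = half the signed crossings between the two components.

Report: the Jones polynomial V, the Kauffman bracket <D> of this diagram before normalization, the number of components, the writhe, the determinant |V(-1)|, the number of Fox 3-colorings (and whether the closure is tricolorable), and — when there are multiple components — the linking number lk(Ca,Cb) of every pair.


V(q) = -q^-4 + q^-3 + q^-1
bracket: A^-2 + A^6 - A^10, w = -2
1 component, writhe -2, over 12 crossings
det 3, colorings 9 of 3^12 — tricolorable
observation: |V(-1)| = 3: so tricolorable, since 3 divides 3


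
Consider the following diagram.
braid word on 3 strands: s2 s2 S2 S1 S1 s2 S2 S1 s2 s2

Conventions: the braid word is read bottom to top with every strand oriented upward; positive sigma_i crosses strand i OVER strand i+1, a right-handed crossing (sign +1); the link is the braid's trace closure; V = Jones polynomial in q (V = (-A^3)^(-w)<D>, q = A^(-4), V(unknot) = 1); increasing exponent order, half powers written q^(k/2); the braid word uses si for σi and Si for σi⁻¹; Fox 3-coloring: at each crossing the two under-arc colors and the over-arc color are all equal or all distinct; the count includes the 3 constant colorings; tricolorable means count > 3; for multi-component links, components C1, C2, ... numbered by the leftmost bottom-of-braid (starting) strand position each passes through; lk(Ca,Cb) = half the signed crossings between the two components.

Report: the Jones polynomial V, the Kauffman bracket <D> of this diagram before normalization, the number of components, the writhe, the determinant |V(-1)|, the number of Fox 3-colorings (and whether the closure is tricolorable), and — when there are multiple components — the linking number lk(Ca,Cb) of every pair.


Jones polynomial: V(q) = -q^-3 + q^-2 - q^-1 + 3 - q + q^2 - q^3
<D> = -A^-12 + A^-8 - A^-4 + 3 - A^4 + A^8 - A^12; writhe 0
components 1, writhe 0 (10 crossings)
3-colorings: 27 of 3^10, det 9 — tricolorable
note: w = 0 shifts under R1 moves; the (-A^3)^(0) factor cancels that in V


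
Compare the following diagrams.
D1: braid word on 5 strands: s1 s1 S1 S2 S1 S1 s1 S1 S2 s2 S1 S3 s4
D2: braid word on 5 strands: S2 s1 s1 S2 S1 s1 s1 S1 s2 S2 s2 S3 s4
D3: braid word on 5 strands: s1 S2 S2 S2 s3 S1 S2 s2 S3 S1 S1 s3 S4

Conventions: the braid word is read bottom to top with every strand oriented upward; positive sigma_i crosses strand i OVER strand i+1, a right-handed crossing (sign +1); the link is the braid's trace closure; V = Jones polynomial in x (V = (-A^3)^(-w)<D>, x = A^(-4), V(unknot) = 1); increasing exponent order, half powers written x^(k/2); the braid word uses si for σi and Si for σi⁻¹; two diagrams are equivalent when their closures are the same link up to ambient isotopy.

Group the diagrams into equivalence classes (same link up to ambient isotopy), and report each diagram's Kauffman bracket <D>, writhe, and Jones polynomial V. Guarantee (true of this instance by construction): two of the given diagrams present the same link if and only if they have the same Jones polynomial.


equivalence classes: {D1} | {D2} | {D3}
D1 (bracket A^-7 + A; 13 crossings at w = -3): V = -x^(-5/2) - x^(-1/2)
V(D2) = -x^(1/2) - x^(5/2)  (w +1, c 13, <D> = A^-7 + A)
V(D3) = x^(-13/2) - x^(-11/2) + x^(-9/2) - 2x^(-7/2) - x^(-3/2)  (w -5, c 13, <D> = A^-9 + 2A^-1 - A^3 + A^7 - A^11)
observation: 3 values of V(x) split the 3 diagrams


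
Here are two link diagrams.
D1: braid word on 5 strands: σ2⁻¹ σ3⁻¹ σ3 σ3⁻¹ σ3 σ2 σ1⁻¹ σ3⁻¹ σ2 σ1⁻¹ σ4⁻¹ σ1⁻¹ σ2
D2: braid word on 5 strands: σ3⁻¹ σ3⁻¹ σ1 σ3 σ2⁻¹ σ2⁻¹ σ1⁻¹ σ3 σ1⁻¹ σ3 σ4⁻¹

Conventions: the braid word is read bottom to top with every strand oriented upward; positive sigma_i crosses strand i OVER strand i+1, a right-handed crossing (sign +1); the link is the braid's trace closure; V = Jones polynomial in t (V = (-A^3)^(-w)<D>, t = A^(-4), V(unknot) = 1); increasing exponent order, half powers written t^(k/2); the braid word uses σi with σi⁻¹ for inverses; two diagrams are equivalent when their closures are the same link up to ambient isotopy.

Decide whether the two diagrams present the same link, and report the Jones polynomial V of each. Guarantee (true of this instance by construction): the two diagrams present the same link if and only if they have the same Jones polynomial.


equivalent: no
D1 (bracket A^-15 - A^-11 + 2A^-7 - A^-3 + 2A - A^5; 13 crossings at w = -3): V = t^(-7/2) - 2t^(-5/2) + t^(-3/2) - 2t^(-1/2) + t^(1/2) - t^(3/2)
V(D2) = -t^(-5/2) - t^(-1/2)  [11 crossings, <D> = A^-7 + A, w = -3]
observation: V(t) takes 2 values over 2 diagrams, fixing the grouping


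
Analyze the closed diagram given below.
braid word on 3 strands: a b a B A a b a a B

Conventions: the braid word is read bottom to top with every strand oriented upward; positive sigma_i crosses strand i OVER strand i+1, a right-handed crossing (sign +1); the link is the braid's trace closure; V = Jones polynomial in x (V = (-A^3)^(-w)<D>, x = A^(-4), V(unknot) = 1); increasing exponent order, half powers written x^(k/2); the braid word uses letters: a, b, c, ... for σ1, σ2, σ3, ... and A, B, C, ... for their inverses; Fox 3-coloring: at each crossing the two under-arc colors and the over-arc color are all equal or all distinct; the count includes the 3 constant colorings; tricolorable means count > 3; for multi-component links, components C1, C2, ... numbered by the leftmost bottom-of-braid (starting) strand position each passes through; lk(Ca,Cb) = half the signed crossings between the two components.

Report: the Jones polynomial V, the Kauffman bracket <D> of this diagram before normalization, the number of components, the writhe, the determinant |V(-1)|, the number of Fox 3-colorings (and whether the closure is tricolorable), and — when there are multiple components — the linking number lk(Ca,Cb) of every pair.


V(x) = x + x^3 - x^4
bracket: -A^-4 + 1 + A^8, w = +4
1 component, writhe +4, over 10 crossings
det 3, colorings 9 of 3^10 — tricolorable
observation: |V(-1)| = 3: so tricolorable, since 3 divides 3


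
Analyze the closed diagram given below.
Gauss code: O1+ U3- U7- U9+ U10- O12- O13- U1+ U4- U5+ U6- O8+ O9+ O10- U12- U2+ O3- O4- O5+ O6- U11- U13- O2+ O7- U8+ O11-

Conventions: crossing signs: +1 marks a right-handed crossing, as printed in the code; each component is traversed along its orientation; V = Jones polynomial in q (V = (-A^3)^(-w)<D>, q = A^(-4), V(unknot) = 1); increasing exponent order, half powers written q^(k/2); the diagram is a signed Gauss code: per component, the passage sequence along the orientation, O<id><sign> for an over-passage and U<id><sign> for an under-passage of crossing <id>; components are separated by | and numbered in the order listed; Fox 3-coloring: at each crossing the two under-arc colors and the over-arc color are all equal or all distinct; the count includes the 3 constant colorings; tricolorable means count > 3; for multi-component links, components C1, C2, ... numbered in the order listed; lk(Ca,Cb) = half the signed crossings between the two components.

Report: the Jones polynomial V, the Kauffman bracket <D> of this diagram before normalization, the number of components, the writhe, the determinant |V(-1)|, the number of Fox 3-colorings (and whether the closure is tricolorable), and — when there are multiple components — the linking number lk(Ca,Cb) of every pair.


V = q^-6 - q^-5 + q^-4 - 2q^-3 + q^-2 - q^-1 + 2
<D> = -2A^-9 + A^-5 - A^-1 + 2A^3 - A^7 + A^11 - A^15 (w = -3)
1 component over 13 crossings, w = -3
27 Fox colorings among 3^13, |V(-1)| = 9: tricolorable
why: w = -3 (over 13 crossings) is diagram-only; (-A^3)^(3) removes it from V


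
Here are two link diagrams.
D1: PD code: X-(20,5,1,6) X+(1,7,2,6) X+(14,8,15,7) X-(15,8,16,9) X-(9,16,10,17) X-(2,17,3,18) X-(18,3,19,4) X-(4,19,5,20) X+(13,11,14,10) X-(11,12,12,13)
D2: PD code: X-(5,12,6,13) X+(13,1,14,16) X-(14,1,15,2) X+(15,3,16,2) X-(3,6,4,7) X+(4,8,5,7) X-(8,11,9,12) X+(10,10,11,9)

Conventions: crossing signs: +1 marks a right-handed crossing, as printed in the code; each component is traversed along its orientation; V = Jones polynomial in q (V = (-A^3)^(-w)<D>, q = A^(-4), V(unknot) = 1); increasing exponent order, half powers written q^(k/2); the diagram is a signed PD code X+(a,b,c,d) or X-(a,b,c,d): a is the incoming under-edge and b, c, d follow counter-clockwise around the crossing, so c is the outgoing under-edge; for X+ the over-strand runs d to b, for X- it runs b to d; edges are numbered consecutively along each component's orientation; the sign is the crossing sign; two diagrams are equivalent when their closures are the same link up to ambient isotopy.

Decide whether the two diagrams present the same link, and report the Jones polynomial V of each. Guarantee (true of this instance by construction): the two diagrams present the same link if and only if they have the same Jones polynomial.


equivalent: no
V(D1) = -q^-4 + q^-3 + q^-1  (w -4, c 10, <D> = A^-8 + 1 - A^4)
V(D2) = 1  [8 crossings, <D> = 1, w = 0]
key observation: comparing 2 Jones polynomials yields 2 groups


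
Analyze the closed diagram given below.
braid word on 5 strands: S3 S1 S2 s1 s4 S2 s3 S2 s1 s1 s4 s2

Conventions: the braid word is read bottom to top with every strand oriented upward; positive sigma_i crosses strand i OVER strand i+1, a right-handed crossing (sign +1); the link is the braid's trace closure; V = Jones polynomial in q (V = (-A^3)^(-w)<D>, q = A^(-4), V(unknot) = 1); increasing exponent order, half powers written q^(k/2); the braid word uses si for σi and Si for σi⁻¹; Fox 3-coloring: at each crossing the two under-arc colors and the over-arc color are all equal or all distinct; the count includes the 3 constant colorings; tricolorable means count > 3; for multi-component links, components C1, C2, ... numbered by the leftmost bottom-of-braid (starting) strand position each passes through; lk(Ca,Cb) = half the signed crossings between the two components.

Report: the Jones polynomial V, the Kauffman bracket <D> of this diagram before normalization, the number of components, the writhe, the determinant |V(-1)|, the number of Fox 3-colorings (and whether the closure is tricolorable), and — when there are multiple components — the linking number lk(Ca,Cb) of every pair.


V = -q^-1 + 2 - q + 2q^2 - q^3 + q^4 - q^5
<D> = -A^-14 + A^-10 - A^-6 + 2A^-2 - A^2 + 2A^6 - A^10 (w = +2)
1 component over 12 crossings, w = +2
9 Fox colorings among 3^12, |V(-1)| = 9: tricolorable
why: |V(-1)| = 9: so tricolorable, since 3 divides 9


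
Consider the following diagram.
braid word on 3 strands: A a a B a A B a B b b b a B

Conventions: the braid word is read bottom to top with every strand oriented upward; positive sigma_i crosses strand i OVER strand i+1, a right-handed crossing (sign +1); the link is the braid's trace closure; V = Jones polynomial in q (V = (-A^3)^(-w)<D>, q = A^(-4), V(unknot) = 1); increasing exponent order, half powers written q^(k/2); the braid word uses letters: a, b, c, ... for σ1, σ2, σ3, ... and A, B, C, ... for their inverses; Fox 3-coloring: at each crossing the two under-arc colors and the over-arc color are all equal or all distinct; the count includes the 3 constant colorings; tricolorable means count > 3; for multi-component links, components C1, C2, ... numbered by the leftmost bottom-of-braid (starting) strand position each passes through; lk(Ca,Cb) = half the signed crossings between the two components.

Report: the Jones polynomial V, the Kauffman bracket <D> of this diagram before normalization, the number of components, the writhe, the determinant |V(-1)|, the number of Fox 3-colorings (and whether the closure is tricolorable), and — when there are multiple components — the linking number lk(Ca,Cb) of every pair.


V(q) = -q^-1 + 2 - q + 2q^2 - q^3 + q^4 - q^5
bracket: -A^-14 + A^-10 - A^-6 + 2A^-2 - A^2 + 2A^6 - A^10, w = +2
1 component, writhe +2, over 14 crossings
det 9, colorings 9 of 3^14 — tricolorable
observation: w = +2 (over 14 crossings) is diagram-only; (-A^3)^(-2) removes it from V


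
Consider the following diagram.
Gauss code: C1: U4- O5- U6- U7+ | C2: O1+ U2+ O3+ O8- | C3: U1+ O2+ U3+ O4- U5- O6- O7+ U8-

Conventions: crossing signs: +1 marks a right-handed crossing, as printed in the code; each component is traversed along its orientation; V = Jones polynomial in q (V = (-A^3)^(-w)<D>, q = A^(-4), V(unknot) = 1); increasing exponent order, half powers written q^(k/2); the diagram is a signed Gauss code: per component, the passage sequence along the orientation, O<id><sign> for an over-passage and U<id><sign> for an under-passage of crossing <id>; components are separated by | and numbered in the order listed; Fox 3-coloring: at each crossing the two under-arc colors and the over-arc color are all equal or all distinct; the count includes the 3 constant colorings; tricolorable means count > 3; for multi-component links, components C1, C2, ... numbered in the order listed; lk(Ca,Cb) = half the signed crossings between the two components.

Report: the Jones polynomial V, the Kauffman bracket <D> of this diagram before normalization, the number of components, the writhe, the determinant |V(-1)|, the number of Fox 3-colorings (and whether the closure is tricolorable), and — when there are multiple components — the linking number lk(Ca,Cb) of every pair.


V(q) = q^-2 + 2 + q^2
bracket: A^-8 + 2 + A^8, w = 0
3 components, writhe 0, over 8 crossings
lk(C1,C2) = 0
linking number lk(C1,C3) = -1
lk(C2,C3): +1
det 4, colorings 3 of 3^8 — not tricolorable
observation: the 3 component pairs carry total linking 0


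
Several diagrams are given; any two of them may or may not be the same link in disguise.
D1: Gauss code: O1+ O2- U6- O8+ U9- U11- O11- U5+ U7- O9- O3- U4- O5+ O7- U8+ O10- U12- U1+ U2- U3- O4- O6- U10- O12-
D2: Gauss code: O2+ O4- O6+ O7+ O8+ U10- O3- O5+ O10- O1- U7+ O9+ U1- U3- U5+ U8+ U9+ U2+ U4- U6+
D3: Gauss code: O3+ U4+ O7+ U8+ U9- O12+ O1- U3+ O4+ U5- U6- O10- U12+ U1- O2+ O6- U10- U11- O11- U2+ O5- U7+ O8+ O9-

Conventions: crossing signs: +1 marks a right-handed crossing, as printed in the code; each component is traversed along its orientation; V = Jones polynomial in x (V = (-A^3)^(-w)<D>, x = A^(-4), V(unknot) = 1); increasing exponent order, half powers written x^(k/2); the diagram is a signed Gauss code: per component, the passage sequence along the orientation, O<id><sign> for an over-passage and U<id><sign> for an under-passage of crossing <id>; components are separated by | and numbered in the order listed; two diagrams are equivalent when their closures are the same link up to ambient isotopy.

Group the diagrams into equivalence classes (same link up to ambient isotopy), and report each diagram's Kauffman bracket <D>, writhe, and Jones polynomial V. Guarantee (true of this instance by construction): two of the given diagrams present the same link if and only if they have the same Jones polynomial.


equivalence classes: {D1} | {D2} | {D3}
D1 (bracket A^-14 - A^-10 + 2A^-6 - A^-2 + A^2 - A^6; 12 crossings at w = -6): V = -x^-6 + x^-5 - x^-4 + 2x^-3 - x^-2 + x^-1
V(D2) = 1  (w +2, c 10, <D> = A^6)
V(D3) = x + x^3 - x^4  (w 0, c 12, <D> = -A^-16 + A^-12 + A^-4)
observation: V(x) takes 3 values over 3 diagrams, fixing the grouping


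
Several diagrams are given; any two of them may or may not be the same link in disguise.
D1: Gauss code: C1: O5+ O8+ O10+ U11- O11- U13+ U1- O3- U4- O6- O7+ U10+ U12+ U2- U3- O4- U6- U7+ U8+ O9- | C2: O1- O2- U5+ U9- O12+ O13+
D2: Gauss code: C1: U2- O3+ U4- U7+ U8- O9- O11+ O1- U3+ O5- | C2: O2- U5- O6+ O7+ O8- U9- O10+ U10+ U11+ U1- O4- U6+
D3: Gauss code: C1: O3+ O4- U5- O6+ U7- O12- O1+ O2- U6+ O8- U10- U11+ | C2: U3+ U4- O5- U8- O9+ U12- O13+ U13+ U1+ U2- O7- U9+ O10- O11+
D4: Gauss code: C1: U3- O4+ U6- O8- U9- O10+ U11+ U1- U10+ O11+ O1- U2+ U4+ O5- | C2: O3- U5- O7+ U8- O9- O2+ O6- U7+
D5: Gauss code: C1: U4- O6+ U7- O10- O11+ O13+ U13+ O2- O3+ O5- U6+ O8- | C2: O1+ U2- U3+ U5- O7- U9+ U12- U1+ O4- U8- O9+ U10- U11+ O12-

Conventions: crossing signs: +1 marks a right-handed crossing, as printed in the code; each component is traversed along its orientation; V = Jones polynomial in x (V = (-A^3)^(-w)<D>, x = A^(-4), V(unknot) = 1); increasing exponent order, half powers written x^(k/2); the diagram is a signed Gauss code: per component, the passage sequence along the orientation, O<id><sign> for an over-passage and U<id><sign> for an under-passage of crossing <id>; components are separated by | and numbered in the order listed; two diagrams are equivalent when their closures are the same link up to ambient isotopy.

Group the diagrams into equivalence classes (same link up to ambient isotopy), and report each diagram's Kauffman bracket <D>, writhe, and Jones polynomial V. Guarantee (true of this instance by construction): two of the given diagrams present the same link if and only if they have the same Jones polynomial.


equivalence classes: {D1} | {D2, D3, D4, D5}
D1 (bracket A^-5 + A^-1; 13 crossings at w = -1): V = -x^(-1/2) - x^(1/2)
V(D2) = -x^(-9/2) + x^(-7/2) - 3x^(-5/2) + 2x^(-3/2) - 2x^(-1/2) + 2x^(1/2) - x^(3/2)  (w -1, c 11, <D> = A^-9 - 2A^-5 + 2A^-1 - 2A^3 + 3A^7 - A^11 + A^15)
D3 (bracket A^-9 - 2A^-5 + 2A^-1 - 2A^3 + 3A^7 - A^11 + A^15; 13 crossings at w = -1): V = -x^(-9/2) + x^(-7/2) - 3x^(-5/2) + 2x^(-3/2) - 2x^(-1/2) + 2x^(1/2) - x^(3/2)
V(D4) = -x^(-9/2) + x^(-7/2) - 3x^(-5/2) + 2x^(-3/2) - 2x^(-1/2) + 2x^(1/2) - x^(3/2)  (w -1, c 11, <D> = A^-9 - 2A^-5 + 2A^-1 - 2A^3 + 3A^7 - A^11 + A^15)
V(D5) = -x^(-9/2) + x^(-7/2) - 3x^(-5/2) + 2x^(-3/2) - 2x^(-1/2) + 2x^(1/2) - x^(3/2)  [13 crossings, <D> = A^-9 - 2A^-5 + 2A^-1 - 2A^3 + 3A^7 - A^11 + A^15, w = -1]
observation: V(x) takes 2 values over 5 diagrams, fixing the grouping


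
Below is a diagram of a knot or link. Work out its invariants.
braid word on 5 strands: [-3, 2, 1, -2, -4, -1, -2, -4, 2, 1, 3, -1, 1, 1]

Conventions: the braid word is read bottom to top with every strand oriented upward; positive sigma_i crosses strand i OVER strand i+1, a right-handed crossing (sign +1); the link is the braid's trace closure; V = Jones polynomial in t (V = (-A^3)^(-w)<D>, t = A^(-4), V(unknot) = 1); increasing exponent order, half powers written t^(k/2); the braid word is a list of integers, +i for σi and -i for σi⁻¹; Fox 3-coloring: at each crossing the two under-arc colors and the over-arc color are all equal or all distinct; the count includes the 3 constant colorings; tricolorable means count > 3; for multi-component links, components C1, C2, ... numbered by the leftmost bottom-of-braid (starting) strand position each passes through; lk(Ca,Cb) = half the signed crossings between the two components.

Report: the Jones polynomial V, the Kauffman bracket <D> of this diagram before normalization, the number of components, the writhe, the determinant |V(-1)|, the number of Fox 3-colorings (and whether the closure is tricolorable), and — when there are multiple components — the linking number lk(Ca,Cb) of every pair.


V = t^-3 + t^-2 + t^-1 + 1
<D> = 1 + A^4 + A^8 + A^12 (w = 0)
3 components over 14 crossings, w = 0
lk(C1,C2): 0
lk(C1,C3) = 0
linking number lk(C2,C3) = -1
9 Fox colorings among 3^14, |V(-1)| = 0: tricolorable
why: span 3 respects span(V) <= c + mu - 1 = 16 for this 3-component diagram


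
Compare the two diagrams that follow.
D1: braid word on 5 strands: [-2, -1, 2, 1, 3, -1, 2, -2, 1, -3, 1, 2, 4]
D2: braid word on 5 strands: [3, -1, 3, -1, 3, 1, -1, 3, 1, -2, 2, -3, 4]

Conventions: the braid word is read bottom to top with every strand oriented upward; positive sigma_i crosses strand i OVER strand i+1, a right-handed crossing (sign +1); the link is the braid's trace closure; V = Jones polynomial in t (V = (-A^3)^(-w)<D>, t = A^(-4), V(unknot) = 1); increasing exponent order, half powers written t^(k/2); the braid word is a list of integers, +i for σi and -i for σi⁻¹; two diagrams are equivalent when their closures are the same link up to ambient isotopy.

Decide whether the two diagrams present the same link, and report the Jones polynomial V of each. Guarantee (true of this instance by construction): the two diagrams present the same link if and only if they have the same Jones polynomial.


equivalent: no
D1 (bracket A^7 + A^11; 13 crossings at w = +3): V = -t^(-1/2) - t^(1/2)
V(D2) = -t^(1/2) - t^(3/2) - t^(5/2) + t^(9/2)  (w +3, c 13, <D> = -A^-9 + A^-1 + A^3 + A^7)
key observation: 2 values of V(t) split the 2 diagrams
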